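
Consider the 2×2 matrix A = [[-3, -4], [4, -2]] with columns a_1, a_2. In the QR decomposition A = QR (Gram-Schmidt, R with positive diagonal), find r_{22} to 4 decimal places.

a_1 = (-3, 4); ‖a_1‖ = 5.0000, so q_1 = (-0.6000, 0.8000).
q_1·a_2 = (-0.6000)·(-4) + 0.8000·(-2) = 0.8000.
u_2 = a_2 − 0.8000·q_1 = (-3.5200, -2.6400).
r_{22} = ‖u_2‖ = 4.4000.

r_{22} = 4.4000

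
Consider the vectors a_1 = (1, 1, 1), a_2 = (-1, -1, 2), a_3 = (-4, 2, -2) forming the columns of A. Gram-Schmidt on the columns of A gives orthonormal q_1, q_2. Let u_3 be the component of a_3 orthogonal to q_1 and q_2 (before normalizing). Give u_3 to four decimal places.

u_3 = (-3.0000, 3.0000, 0.0000)

a_1 = (1, 1, 1); ‖a_1‖ = 1.7321, so q_1 = (0.5774, 0.5774, 0.5774).
q_1·a_2 = 0.5774·(-1) + 0.5774·(-1) + 0.5774·2 = 0.0000.
u_2 = a_2 + 0.0000·q_1 = (-1.0000, -1.0000, 2.0000).
‖u_2‖ = 2.4495, so q_2 = (-0.4082, -0.4082, 0.8165).
q_1·a_3 = 0.5774·(-4) + 0.5774·2 + 0.5774·(-2) = -2.3094; q_2·a_3 = (-0.4082)·(-4) + (-0.4082)·2 + 0.8165·(-2) = -0.8165.
u_3 = a_3 + 2.3094·q_1 + 0.8165·q_2 = (-3.0000, 3.0000, 0.0000).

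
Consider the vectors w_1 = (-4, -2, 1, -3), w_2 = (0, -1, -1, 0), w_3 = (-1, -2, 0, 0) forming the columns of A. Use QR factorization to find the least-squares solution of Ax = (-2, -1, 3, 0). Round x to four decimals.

w_1 = (-4, -2, 1, -3); ‖w_1‖ = 5.4772, so q_1 = (-0.7303, -0.3651, 0.1826, -0.5477).
q_1·w_2 = (-0.7303)·0 + (-0.3651)·(-1) + 0.1826·(-1) + (-0.5477)·0 = 0.1826.
u_2 = w_2 − 0.1826·q_1 = (0.1333, -0.9333, -1.0333, 0.1000).
‖u_2‖ = 1.4024, so q_2 = (0.0951, -0.6655, -0.7368, 0.0713).
q_1·w_3 = (-0.7303)·(-1) + (-0.3651)·(-2) + 0.1826·0 + (-0.5477)·0 = 1.4606; q_2·w_3 = 0.0951·(-1) + (-0.6655)·(-2) + (-0.7368)·0 + 0.0713·0 = 1.2360.
u_3 = w_3 − 1.4606·q_1 − 1.2360·q_2 = (-0.0508, -0.6441, 0.6441, 0.7119).
‖u_3‖ = 1.1571, so q_3 = (-0.0439, -0.5566, 0.5566, 0.6152).
Qᵀb = (2.3735, -1.7351, 2.3143).
Back-substitute: x_3 = 2.3143/1.1571 = 2.0000.
x_2 = (-1.7351 − 1.2360·2.0000)/1.4024 = -3.0000.
x_1 = (2.3735 − 0.1826·(-3.0000) − 1.4606·2.0000)/5.4772 = 0.0000.

x = (0.0000, -3.0000, 2.0000)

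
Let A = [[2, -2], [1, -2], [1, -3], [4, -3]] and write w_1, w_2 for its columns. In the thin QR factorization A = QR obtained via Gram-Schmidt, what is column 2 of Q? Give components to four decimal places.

e_2 = (-0.0373, -0.4284, -0.8382, 0.3353)

w_1 = (2, 1, 1, 4); ‖w_1‖ = 4.6904, so e_1 = (0.4264, 0.2132, 0.2132, 0.8528).
e_1·w_2 = 0.4264·(-2) + 0.2132·(-2) + 0.2132·(-3) + 0.8528·(-3) = -4.4772.
u_2 = w_2 + 4.4772·e_1 = (-0.0909, -1.0455, -2.0455, 0.8182).
‖u_2‖ = 2.4402, so e_2 = (-0.0373, -0.4284, -0.8382, 0.3353).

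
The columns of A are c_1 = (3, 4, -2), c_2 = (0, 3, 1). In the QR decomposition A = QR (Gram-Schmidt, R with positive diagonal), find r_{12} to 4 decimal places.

r_{12} = 1.8570

c_1 = (3, 4, -2); ‖c_1‖ = 5.3852, so q_1 = (0.5571, 0.7428, -0.3714).
r_{12} = q_1·c_2 = 1.8570.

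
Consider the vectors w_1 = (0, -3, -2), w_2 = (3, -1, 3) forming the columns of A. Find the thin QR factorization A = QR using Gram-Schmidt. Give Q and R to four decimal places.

w_1 = (0, -3, -2); ‖w_1‖ = 3.6056, so q_1 = (0.0000, -0.8321, -0.5547).
q_1·w_2 = 0.0000·3 + (-0.8321)·(-1) + (-0.5547)·3 = -0.8321.
u_2 = w_2 + 0.8321·q_1 = (3.0000, -1.6923, 2.5385).
‖u_2‖ = 4.2787, so q_2 = (0.7011, -0.3955, 0.5933).

Q = [[0.0000, 0.7011], [-0.8321, -0.3955], [-0.5547, 0.5933]], R = [[3.6056, -0.8321], [0.0000, 4.2787]]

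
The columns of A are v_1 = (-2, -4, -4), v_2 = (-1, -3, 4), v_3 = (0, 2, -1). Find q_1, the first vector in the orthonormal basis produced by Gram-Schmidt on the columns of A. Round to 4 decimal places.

q_1 = (-0.3333, -0.6667, -0.6667)

q_1 = v_1/‖v_1‖ = (-2, -4, -4)/6.0000 = (-0.3333, -0.6667, -0.6667).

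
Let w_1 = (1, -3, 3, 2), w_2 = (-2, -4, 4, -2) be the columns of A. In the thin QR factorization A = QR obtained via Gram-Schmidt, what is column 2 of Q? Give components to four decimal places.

q_1 = w_1/‖w_1‖ = (1, -3, 3, 2)/4.7958 = (0.2085, -0.6255, 0.6255, 0.4170).
r_{12} = q_1·w_2 = 3.7533.
u_2 = w_2 − 3.7533·q_1 = (-2.7826, -1.6522, 1.6522, -3.5652).
‖u_2‖ = 5.0905, so q_2 = (-0.5466, -0.3246, 0.3246, -0.7004).

q_2 = (-0.5466, -0.3246, 0.3246, -0.7004)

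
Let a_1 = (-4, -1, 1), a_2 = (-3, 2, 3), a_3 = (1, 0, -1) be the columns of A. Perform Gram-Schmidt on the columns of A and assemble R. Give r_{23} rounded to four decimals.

a_1 = (-4, -1, 1); ‖a_1‖ = 4.2426, so q_1 = (-0.9428, -0.2357, 0.2357).
q_1·a_2 = (-0.9428)·(-3) + (-0.2357)·2 + 0.2357·3 = 3.0641.
u_2 = a_2 − 3.0641·q_1 = (-0.1111, 2.7222, 2.2778).
‖u_2‖ = 3.5512, so q_2 = (-0.0313, 0.7666, 0.6414).
r_{23} = q_2·a_3 = -0.6727.

r_{23} = -0.6727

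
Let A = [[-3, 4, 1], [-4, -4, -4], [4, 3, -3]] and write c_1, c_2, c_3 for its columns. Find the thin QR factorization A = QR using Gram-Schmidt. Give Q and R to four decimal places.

c_1 = (-3, -4, 4); ‖c_1‖ = 6.4031, so e_1 = (-0.4685, -0.6247, 0.6247).
e_1·c_2 = (-0.4685)·4 + (-0.6247)·(-4) + 0.6247·3 = 2.4988.
u_2 = c_2 − 2.4988·e_1 = (5.1707, -2.4390, 1.4390).
‖u_2‖ = 5.8954, so e_2 = (0.8771, -0.4137, 0.2441).
e_1·c_3 = (-0.4685)·1 + (-0.6247)·(-4) + 0.6247·(-3) = 0.1562; e_2·c_3 = 0.8771·1 + (-0.4137)·(-4) + 0.2441·(-3) = 1.7997.
u_3 = c_3 − 0.1562·e_1 − 1.7997·e_2 = (-0.5053, -3.1579, -3.5368).
‖u_3‖ = 4.7683, so e_3 = (-0.1060, -0.6623, -0.7417).

Q = [[-0.4685, 0.8771, -0.1060], [-0.6247, -0.4137, -0.6623], [0.6247, 0.2441, -0.7417]], R = [[6.4031, 2.4988, 0.1562], [0.0000, 5.8954, 1.7997], [0.0000, 0.0000, 4.7683]]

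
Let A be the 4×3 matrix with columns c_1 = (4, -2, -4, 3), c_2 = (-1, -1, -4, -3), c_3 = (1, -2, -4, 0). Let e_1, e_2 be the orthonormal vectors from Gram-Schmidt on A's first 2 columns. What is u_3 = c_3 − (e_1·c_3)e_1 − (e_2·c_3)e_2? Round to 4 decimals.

u_3 = (-0.3504, -0.5118, 0.0605, 0.2067)

c_1 = (4, -2, -4, 3); ‖c_1‖ = 6.7082, so e_1 = (0.5963, -0.2981, -0.5963, 0.4472).
e_1·c_2 = 0.5963·(-1) + (-0.2981)·(-1) + (-0.5963)·(-4) + 0.4472·(-3) = 0.7454.
u_2 = c_2 − 0.7454·e_1 = (-1.4444, -0.7778, -3.5556, -3.3333).
‖u_2‖ = 5.1424, so e_2 = (-0.2809, -0.1512, -0.6914, -0.6482).
e_1·c_3 = 0.5963·1 + (-0.2981)·(-2) + (-0.5963)·(-4) + 0.4472·0 = 3.5777; e_2·c_3 = (-0.2809)·1 + (-0.1512)·(-2) + (-0.6914)·(-4) + (-0.6482)·0 = 2.7873.
u_3 = c_3 − 3.5777·e_1 − 2.7873·e_2 = (-0.3504, -0.5118, 0.0605, 0.2067).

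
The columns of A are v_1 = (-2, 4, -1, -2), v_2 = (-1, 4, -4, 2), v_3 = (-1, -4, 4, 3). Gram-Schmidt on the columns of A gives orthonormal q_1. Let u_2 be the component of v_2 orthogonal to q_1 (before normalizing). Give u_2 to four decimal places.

u_2 = (0.4400, 1.1200, -3.2800, 3.4400)

v_1 = (-2, 4, -1, -2); ‖v_1‖ = 5.0000, so q_1 = (-0.4000, 0.8000, -0.2000, -0.4000).
q_1·v_2 = (-0.4000)·(-1) + 0.8000·4 + (-0.2000)·(-4) + (-0.4000)·2 = 3.6000.
u_2 = v_2 − 3.6000·q_1 = (0.4400, 1.1200, -3.2800, 3.4400).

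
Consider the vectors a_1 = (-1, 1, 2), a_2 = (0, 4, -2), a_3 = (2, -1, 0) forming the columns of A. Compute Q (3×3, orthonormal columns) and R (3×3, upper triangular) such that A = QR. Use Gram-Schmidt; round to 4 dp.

a_1 = (-1, 1, 2); ‖a_1‖ = 2.4495, so e_1 = (-0.4082, 0.4082, 0.8165).
e_1·a_2 = (-0.4082)·0 + 0.4082·4 + 0.8165·(-2) = 0.0000.
u_2 = a_2 + 0.0000·e_1 = (0.0000, 4.0000, -2.0000).
‖u_2‖ = 4.4721, so e_2 = (0.0000, 0.8944, -0.4472).
e_1·a_3 = (-0.4082)·2 + 0.4082·(-1) + 0.8165·0 = -1.2247; e_2·a_3 = 0.0000·2 + 0.8944·(-1) + (-0.4472)·0 = -0.8944.
u_3 = a_3 + 1.2247·e_1 + 0.8944·e_2 = (1.5000, 0.3000, 0.6000).
‖u_3‖ = 1.6432, so e_3 = (0.9129, 0.1826, 0.3651).

Q = [[-0.4082, 0.0000, 0.9129], [0.4082, 0.8944, 0.1826], [0.8165, -0.4472, 0.3651]], R = [[2.4495, 0.0000, -1.2247], [0.0000, 4.4721, -0.8944], [0.0000, 0.0000, 1.6432]]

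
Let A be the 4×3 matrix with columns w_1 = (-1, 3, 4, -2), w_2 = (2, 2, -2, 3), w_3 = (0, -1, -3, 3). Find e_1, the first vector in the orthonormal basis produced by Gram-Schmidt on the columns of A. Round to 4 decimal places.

w_1 = (-1, 3, 4, -2); ‖w_1‖ = 5.4772, so e_1 = (-0.1826, 0.5477, 0.7303, -0.3651).

e_1 = (-0.1826, 0.5477, 0.7303, -0.3651)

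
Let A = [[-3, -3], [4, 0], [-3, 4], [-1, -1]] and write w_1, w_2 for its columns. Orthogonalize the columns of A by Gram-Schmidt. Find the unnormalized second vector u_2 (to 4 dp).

q_1 = w_1/‖w_1‖ = (-3, 4, -3, -1)/5.9161 = (-0.5071, 0.6761, -0.5071, -0.1690).
r_{12} = q_1·w_2 = -0.3381.
u_2 = w_2 + 0.3381·q_1 = (-3.1714, 0.2286, 3.8286, -1.0571).

u_2 = (-3.1714, 0.2286, 3.8286, -1.0571)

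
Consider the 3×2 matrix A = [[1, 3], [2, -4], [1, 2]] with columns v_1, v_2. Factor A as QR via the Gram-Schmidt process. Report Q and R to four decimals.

Q = [[0.4082, 0.6674], [0.8165, -0.5721], [0.4082, 0.4767]], R = [[2.4495, -1.2247], [0.0000, 5.2440]]

v_1 = (1, 2, 1); ‖v_1‖ = 2.4495, so q_1 = (0.4082, 0.8165, 0.4082).
q_1·v_2 = 0.4082·3 + 0.8165·(-4) + 0.4082·2 = -1.2247.
u_2 = v_2 + 1.2247·q_1 = (3.5000, -3.0000, 2.5000).
‖u_2‖ = 5.2440, so q_2 = (0.6674, -0.5721, 0.4767).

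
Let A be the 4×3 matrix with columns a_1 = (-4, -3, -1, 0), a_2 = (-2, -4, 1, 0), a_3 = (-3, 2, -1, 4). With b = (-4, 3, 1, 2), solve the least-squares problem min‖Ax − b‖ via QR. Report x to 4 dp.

e_1 = a_1/‖a_1‖ = (-4, -3, -1, 0)/5.0990 = (-0.7845, -0.5883, -0.1961, 0.0000).
r_{12} = e_1·a_2 = 3.7262.
u_2 = a_2 − 3.7262·e_1 = (0.9231, -1.8077, 1.7308, 0.0000).
‖u_2‖ = 2.6675, so e_2 = (0.3460, -0.6777, 0.6488, 0.0000).
r_{13} = e_1·a_3 = 1.3728; r_{23} = e_2·a_3 = -3.0424.
u_3 = a_3 − 1.3728·e_1 + 3.0424·e_2 = (-0.8703, 0.7459, 1.2432, 4.0000).
‖u_3‖ = 4.3427, so e_3 = (-0.2004, 0.1718, 0.2863, 0.9211).
Qᵀb = (1.1767, -2.7684, 3.4453).
Back-substitute: x_3 = 3.4453/4.3427 = 0.7934.
x_2 = (-2.7684 + 3.0424·0.7934)/2.6675 = -0.1330.
x_1 = (1.1767 − 3.7262·(-0.1330) − 1.3728·0.7934)/5.0990 = 0.1144.

x = (0.1144, -0.1330, 0.7934)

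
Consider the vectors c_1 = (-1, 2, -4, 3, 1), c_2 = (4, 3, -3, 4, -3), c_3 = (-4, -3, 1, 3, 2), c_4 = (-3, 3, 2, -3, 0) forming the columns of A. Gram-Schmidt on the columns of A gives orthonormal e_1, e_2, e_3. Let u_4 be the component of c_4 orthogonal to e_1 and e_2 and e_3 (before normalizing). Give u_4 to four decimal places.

u_4 = (-2.0507, 2.7864, 1.8217, 0.3307, -1.3287)

c_1 = (-1, 2, -4, 3, 1); ‖c_1‖ = 5.5678, so e_1 = (-0.1796, 0.3592, -0.7184, 0.5388, 0.1796).
e_1·c_2 = (-0.1796)·4 + 0.3592·3 + (-0.7184)·(-3) + 0.5388·4 + 0.1796·(-3) = 4.1309.
u_2 = c_2 − 4.1309·e_1 = (4.7419, 1.5161, -0.0323, 1.7742, -3.7419).
‖u_2‖ = 6.4758, so e_2 = (0.7323, 0.2341, -0.0050, 0.2740, -0.5778).
e_1·c_3 = (-0.1796)·(-4) + 0.3592·(-3) + (-0.7184)·1 + 0.5388·3 + 0.1796·2 = 0.8980; e_2·c_3 = 0.7323·(-4) + 0.2341·(-3) + (-0.0050)·1 + 0.2740·3 + (-0.5778)·2 = -3.9701.
u_3 = c_3 − 0.8980·e_1 + 3.9701·e_2 = (-0.9315, -2.3931, 1.6254, 3.6038, -0.4554).
‖u_3‖ = 4.7362, so e_3 = (-0.1967, -0.5053, 0.3432, 0.7609, -0.0961).
e_1·c_4 = (-0.1796)·(-3) + 0.3592·3 + (-0.7184)·2 + 0.5388·(-3) + 0.1796·0 = -1.4368; e_2·c_4 = 0.7323·(-3) + 0.2341·3 + (-0.0050)·2 + 0.2740·(-3) + (-0.5778)·0 = -2.3263; e_3·c_4 = (-0.1967)·(-3) + (-0.5053)·3 + 0.3432·2 + 0.7609·(-3) + (-0.0961)·0 = -2.5221.
u_4 = c_4 + 1.4368·e_1 + 2.3263·e_2 + 2.5221·e_3 = (-2.0507, 2.7864, 1.8217, 0.3307, -1.3287).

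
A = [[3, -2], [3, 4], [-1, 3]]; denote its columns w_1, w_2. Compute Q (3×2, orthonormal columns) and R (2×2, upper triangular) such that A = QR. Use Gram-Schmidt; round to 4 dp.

Q = [[0.6882, -0.4631], [0.6882, 0.6602], [-0.2294, 0.5913]], R = [[4.3589, 0.6882], [0.0000, 5.3410]]

w_1 = (3, 3, -1); ‖w_1‖ = 4.3589, so q_1 = (0.6882, 0.6882, -0.2294).
q_1·w_2 = 0.6882·(-2) + 0.6882·4 + (-0.2294)·3 = 0.6882.
u_2 = w_2 − 0.6882·q_1 = (-2.4737, 3.5263, 3.1579).
‖u_2‖ = 5.3410, so q_2 = (-0.4631, 0.6602, 0.5913).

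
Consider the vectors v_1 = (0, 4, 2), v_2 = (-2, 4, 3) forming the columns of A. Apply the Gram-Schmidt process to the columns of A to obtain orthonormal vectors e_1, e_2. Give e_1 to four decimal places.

e_1 = (0.0000, 0.8944, 0.4472)

v_1 = (0, 4, 2); ‖v_1‖ = 4.4721, so e_1 = (0.0000, 0.8944, 0.4472).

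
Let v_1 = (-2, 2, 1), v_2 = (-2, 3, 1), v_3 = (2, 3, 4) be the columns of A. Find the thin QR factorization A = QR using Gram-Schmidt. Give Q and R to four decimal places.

v_1 = (-2, 2, 1); ‖v_1‖ = 3.0000, so q_1 = (-0.6667, 0.6667, 0.3333).
q_1·v_2 = (-0.6667)·(-2) + 0.6667·3 + 0.3333·1 = 3.6667.
u_2 = v_2 − 3.6667·q_1 = (0.4444, 0.5556, -0.2222).
‖u_2‖ = 0.7454, so q_2 = (0.5963, 0.7454, -0.2981).
q_1·v_3 = (-0.6667)·2 + 0.6667·3 + 0.3333·4 = 2.0000; q_2·v_3 = 0.5963·2 + 0.7454·3 + (-0.2981)·4 = 2.2361.
u_3 = v_3 − 2.0000·q_1 − 2.2361·q_2 = (2.0000, 0.0000, 4.0000).
‖u_3‖ = 4.4721, so q_3 = (0.4472, 0.0000, 0.8944).

Q = [[-0.6667, 0.5963, 0.4472], [0.6667, 0.7454, 0.0000], [0.3333, -0.2981, 0.8944]], R = [[3.0000, 3.6667, 2.0000], [0.0000, 0.7454, 2.2361], [0.0000, 0.0000, 4.4721]]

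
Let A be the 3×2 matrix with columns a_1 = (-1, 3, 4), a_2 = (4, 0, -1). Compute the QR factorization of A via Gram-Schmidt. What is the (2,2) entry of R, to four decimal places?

r_{22} = 3.8129

e_1 = a_1/‖a_1‖ = (-1, 3, 4)/5.0990 = (-0.1961, 0.5883, 0.7845).
r_{12} = e_1·a_2 = -1.5689.
u_2 = a_2 + 1.5689·e_1 = (3.6923, 0.9231, 0.2308).
r_{22} = ‖u_2‖ = 3.8129.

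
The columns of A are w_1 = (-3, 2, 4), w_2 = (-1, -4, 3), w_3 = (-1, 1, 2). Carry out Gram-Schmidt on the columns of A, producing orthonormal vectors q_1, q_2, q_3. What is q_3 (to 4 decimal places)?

w_1 = (-3, 2, 4); ‖w_1‖ = 5.3852, so q_1 = (-0.5571, 0.3714, 0.7428).
q_1·w_2 = (-0.5571)·(-1) + 0.3714·(-4) + 0.7428·3 = 1.2999.
u_2 = w_2 − 1.2999·q_1 = (-0.2759, -4.4828, 2.0345).
‖u_2‖ = 4.9306, so q_2 = (-0.0559, -0.9092, 0.4126).
q_1·w_3 = (-0.5571)·(-1) + 0.3714·1 + 0.7428·2 = 2.4140; q_2·w_3 = (-0.0559)·(-1) + (-0.9092)·1 + 0.4126·2 = -0.0280.
u_3 = w_3 − 2.4140·q_1 + 0.0280·q_2 = (0.3433, 0.0780, 0.2184).
‖u_3‖ = 0.4143, so q_3 = (0.8286, 0.1883, 0.5273).

q_3 = (0.8286, 0.1883, 0.5273)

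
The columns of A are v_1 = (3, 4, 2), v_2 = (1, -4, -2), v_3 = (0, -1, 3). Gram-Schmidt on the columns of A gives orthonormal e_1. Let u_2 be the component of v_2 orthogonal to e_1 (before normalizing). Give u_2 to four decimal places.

u_2 = (2.7586, -1.6552, -0.8276)

v_1 = (3, 4, 2); ‖v_1‖ = 5.3852, so e_1 = (0.5571, 0.7428, 0.3714).
e_1·v_2 = 0.5571·1 + 0.7428·(-4) + 0.3714·(-2) = -3.1568.
u_2 = v_2 + 3.1568·e_1 = (2.7586, -1.6552, -0.8276).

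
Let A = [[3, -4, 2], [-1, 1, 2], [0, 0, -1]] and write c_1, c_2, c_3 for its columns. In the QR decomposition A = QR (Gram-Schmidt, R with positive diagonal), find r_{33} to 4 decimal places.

c_1 = (3, -1, 0); ‖c_1‖ = 3.1623, so q_1 = (0.9487, -0.3162, 0.0000).
q_1·c_2 = 0.9487·(-4) + (-0.3162)·1 + 0.0000·0 = -4.1110.
u_2 = c_2 + 4.1110·q_1 = (-0.1000, -0.3000, 0.0000).
‖u_2‖ = 0.3162, so q_2 = (-0.3162, -0.9487, 0.0000).
q_1·c_3 = 0.9487·2 + (-0.3162)·2 + 0.0000·(-1) = 1.2649; q_2·c_3 = (-0.3162)·2 + (-0.9487)·2 + 0.0000·(-1) = -2.5298.
u_3 = c_3 − 1.2649·q_1 + 2.5298·q_2 = (0.0000, 0.0000, -1.0000).
r_{33} = ‖u_3‖ = 1.0000.

r_{33} = 1.0000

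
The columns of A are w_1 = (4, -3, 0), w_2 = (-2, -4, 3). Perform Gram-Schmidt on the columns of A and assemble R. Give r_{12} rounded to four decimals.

r_{12} = 0.8000

q_1 = w_1/‖w_1‖ = (4, -3, 0)/5.0000 = (0.8000, -0.6000, 0.0000).
r_{12} = q_1·w_2 = 0.8000.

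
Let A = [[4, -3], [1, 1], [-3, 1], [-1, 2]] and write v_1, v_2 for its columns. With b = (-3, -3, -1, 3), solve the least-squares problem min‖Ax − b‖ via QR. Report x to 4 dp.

e_1 = v_1/‖v_1‖ = (4, 1, -3, -1)/5.1962 = (0.7698, 0.1925, -0.5774, -0.1925).
r_{12} = e_1·v_2 = -3.0792.
u_2 = v_2 + 3.0792·e_1 = (-0.6296, 1.5926, -0.7778, 1.4074).
‖u_2‖ = 2.3492, so e_2 = (-0.2680, 0.6779, -0.3311, 0.5991).
Qᵀb = (-2.8868, 0.8987).
Back-substitute: x_2 = 0.8987/2.3492 = 0.3826.
x_1 = (-2.8868 + 3.0792·0.3826)/5.1962 = -0.3289.

x = (-0.3289, 0.3826)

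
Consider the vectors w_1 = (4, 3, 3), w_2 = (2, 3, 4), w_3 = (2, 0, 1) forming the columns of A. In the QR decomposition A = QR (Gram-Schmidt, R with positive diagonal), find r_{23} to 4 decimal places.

r_{23} = -0.6694

e_1 = w_1/‖w_1‖ = (4, 3, 3)/5.8310 = (0.6860, 0.5145, 0.5145).
r_{12} = e_1·w_2 = 4.9735.
u_2 = w_2 − 4.9735·e_1 = (-1.4118, 0.4412, 1.4412).
‖u_2‖ = 2.0651, so e_2 = (-0.6836, 0.2136, 0.6979).
r_{23} = e_2·w_3 = -0.6694.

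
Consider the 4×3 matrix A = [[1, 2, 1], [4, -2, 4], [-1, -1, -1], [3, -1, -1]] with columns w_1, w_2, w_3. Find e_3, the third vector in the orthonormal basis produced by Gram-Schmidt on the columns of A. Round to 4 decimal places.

w_1 = (1, 4, -1, 3); ‖w_1‖ = 5.1962, so e_1 = (0.1925, 0.7698, -0.1925, 0.5774).
e_1·w_2 = 0.1925·2 + 0.7698·(-2) + (-0.1925)·(-1) + 0.5774·(-1) = -1.5396.
u_2 = w_2 + 1.5396·e_1 = (2.2963, -0.8148, -1.2963, -0.1111).
‖u_2‖ = 2.7622, so e_2 = (0.8313, -0.2950, -0.4693, -0.0402).
e_1·w_3 = 0.1925·1 + 0.7698·4 + (-0.1925)·(-1) + 0.5774·(-1) = 2.8868; e_2·w_3 = 0.8313·1 + (-0.2950)·4 + (-0.4693)·(-1) + (-0.0402)·(-1) = 0.1609.
u_3 = w_3 − 2.8868·e_1 − 0.1609·e_2 = (0.3107, 1.8252, -0.3689, -2.6602).
‖u_3‖ = 3.2620, so e_3 = (0.0952, 0.5595, -0.1131, -0.8155).

e_3 = (0.0952, 0.5595, -0.1131, -0.8155)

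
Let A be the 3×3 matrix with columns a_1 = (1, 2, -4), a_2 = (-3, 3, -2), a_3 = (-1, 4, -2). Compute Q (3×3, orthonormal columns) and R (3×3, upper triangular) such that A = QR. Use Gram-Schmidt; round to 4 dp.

Q = [[0.2182, -0.8745, 0.4332], [0.4364, 0.4845, 0.7581], [-0.8729, 0.0236, 0.4874]], R = [[4.5826, 2.4004, 3.2733], [0.0000, 4.0297, 2.7652], [0.0000, 0.0000, 1.6246]]

e_1 = a_1/‖a_1‖ = (1, 2, -4)/4.5826 = (0.2182, 0.4364, -0.8729).
r_{12} = e_1·a_2 = 2.4004.
u_2 = a_2 − 2.4004·e_1 = (-3.5238, 1.9524, 0.0952).
‖u_2‖ = 4.0297, so e_2 = (-0.8745, 0.4845, 0.0236).
r_{13} = e_1·a_3 = 3.2733; r_{23} = e_2·a_3 = 2.7652.
u_3 = a_3 − 3.2733·e_1 − 2.7652·e_2 = (0.7038, 1.2317, 0.7918).
‖u_3‖ = 1.6246, so e_3 = (0.4332, 0.7581, 0.4874).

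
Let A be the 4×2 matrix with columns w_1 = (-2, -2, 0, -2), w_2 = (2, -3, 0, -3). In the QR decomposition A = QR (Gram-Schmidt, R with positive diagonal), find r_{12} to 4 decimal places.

w_1 = (-2, -2, 0, -2); ‖w_1‖ = 3.4641, so e_1 = (-0.5774, -0.5774, 0.0000, -0.5774).
r_{12} = e_1·w_2 = 2.3094.

r_{12} = 2.3094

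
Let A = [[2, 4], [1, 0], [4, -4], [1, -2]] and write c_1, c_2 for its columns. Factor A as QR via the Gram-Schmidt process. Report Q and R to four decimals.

Q = [[0.4264, 0.8753], [0.2132, 0.0810], [0.8528, -0.3890], [0.2132, -0.2756]], R = [[4.6904, -2.1320], [0.0000, 5.6084]]

c_1 = (2, 1, 4, 1); ‖c_1‖ = 4.6904, so e_1 = (0.4264, 0.2132, 0.8528, 0.2132).
e_1·c_2 = 0.4264·4 + 0.2132·0 + 0.8528·(-4) + 0.2132·(-2) = -2.1320.
u_2 = c_2 + 2.1320·e_1 = (4.9091, 0.4545, -2.1818, -1.5455).
‖u_2‖ = 5.6084, so e_2 = (0.8753, 0.0810, -0.3890, -0.2756).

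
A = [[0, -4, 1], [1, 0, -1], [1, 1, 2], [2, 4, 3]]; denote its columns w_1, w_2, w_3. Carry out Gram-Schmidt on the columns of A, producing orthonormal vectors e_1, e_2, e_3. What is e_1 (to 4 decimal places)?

w_1 = (0, 1, 1, 2); ‖w_1‖ = 2.4495, so e_1 = (0.0000, 0.4082, 0.4082, 0.8165).

e_1 = (0.0000, 0.4082, 0.4082, 0.8165)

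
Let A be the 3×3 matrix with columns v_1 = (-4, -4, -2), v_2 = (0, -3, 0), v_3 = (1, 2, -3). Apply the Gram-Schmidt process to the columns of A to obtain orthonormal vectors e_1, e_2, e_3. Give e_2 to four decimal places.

e_2 = (0.5963, -0.7454, 0.2981)

v_1 = (-4, -4, -2); ‖v_1‖ = 6.0000, so e_1 = (-0.6667, -0.6667, -0.3333).
e_1·v_2 = (-0.6667)·0 + (-0.6667)·(-3) + (-0.3333)·0 = 2.0000.
u_2 = v_2 − 2.0000·e_1 = (1.3333, -1.6667, 0.6667).
‖u_2‖ = 2.2361, so e_2 = (0.5963, -0.7454, 0.2981).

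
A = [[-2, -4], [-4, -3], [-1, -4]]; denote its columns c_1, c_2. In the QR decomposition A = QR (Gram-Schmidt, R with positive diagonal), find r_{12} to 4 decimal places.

r_{12} = 5.2372

c_1 = (-2, -4, -1); ‖c_1‖ = 4.5826, so e_1 = (-0.4364, -0.8729, -0.2182).
r_{12} = e_1·c_2 = 5.2372.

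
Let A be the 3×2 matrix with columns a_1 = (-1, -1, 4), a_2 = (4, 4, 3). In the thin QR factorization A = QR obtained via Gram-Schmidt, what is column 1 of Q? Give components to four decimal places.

q_1 = a_1/‖a_1‖ = (-1, -1, 4)/4.2426 = (-0.2357, -0.2357, 0.9428).

q_1 = (-0.2357, -0.2357, 0.9428)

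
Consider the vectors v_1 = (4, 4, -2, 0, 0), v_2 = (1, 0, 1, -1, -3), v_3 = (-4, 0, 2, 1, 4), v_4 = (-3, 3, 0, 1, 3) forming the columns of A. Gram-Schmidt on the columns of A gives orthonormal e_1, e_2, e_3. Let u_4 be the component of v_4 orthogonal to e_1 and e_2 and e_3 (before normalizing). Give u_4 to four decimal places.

v_1 = (4, 4, -2, 0, 0); ‖v_1‖ = 6.0000, so e_1 = (0.6667, 0.6667, -0.3333, 0.0000, 0.0000).
e_1·v_2 = 0.6667·1 + 0.6667·0 + (-0.3333)·1 + 0.0000·(-1) + 0.0000·(-3) = 0.3333.
u_2 = v_2 − 0.3333·e_1 = (0.7778, -0.2222, 1.1111, -1.0000, -3.0000).
‖u_2‖ = 3.4480, so e_2 = (0.2256, -0.0644, 0.3222, -0.2900, -0.8701).
e_1·v_3 = 0.6667·(-4) + 0.6667·0 + (-0.3333)·2 + 0.0000·1 + 0.0000·4 = -3.3333; e_2·v_3 = 0.2256·(-4) + (-0.0644)·0 + 0.3222·2 + (-0.2900)·1 + (-0.8701)·4 = -4.0281.
u_3 = v_3 + 3.3333·e_1 + 4.0281·e_2 = (-0.8692, 1.9626, 2.1869, -0.1682, 0.4953).
‖u_3‖ = 3.1086, so e_3 = (-0.2796, 0.6313, 0.7035, -0.0541, 0.1593).
e_1·v_4 = 0.6667·(-3) + 0.6667·3 + (-0.3333)·0 + 0.0000·1 + 0.0000·3 = 0.0000; e_2·v_4 = 0.2256·(-3) + (-0.0644)·3 + 0.3222·0 + (-0.2900)·1 + (-0.8701)·3 = -3.7703; e_3·v_4 = (-0.2796)·(-3) + 0.6313·3 + 0.7035·0 + (-0.0541)·1 + 0.1593·3 = 3.1567.
u_4 = v_4 + 0.0000·e_1 + 3.7703·e_2 − 3.1567·e_3 = (-1.2669, 0.7640, -1.0058, 0.0774, -0.7834).

u_4 = (-1.2669, 0.7640, -1.0058, 0.0774, -0.7834)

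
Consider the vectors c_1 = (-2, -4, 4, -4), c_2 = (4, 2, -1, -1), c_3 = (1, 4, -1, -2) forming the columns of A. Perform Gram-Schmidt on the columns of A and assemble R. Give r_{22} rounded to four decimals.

c_1 = (-2, -4, 4, -4); ‖c_1‖ = 7.2111, so e_1 = (-0.2774, -0.5547, 0.5547, -0.5547).
e_1·c_2 = (-0.2774)·4 + (-0.5547)·2 + 0.5547·(-1) + (-0.5547)·(-1) = -2.2188.
u_2 = c_2 + 2.2188·e_1 = (3.3846, 0.7692, 0.2308, -2.2308).
r_{22} = ‖u_2‖ = 4.1324.

r_{22} = 4.1324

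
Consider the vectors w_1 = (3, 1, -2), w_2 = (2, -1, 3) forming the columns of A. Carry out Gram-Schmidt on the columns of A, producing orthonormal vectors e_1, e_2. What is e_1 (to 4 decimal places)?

e_1 = (0.8018, 0.2673, -0.5345)

e_1 = w_1/‖w_1‖ = (3, 1, -2)/3.7417 = (0.8018, 0.2673, -0.5345).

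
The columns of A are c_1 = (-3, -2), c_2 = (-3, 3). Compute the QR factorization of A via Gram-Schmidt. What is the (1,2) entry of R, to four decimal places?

e_1 = c_1/‖c_1‖ = (-3, -2)/3.6056 = (-0.8321, -0.5547).
r_{12} = e_1·c_2 = 0.8321.

r_{12} = 0.8321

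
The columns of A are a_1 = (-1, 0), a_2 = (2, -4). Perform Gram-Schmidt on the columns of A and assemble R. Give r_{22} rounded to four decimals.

q_1 = a_1/‖a_1‖ = (-1, 0)/1.0000 = (-1.0000, 0.0000).
r_{12} = q_1·a_2 = -2.0000.
u_2 = a_2 + 2.0000·q_1 = (0.0000, -4.0000).
r_{22} = ‖u_2‖ = 4.0000.

r_{22} = 4.0000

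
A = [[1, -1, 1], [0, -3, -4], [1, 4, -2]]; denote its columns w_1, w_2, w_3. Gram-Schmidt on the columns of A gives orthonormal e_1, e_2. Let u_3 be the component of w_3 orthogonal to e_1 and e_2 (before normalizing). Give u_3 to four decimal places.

w_1 = (1, 0, 1); ‖w_1‖ = 1.4142, so e_1 = (0.7071, 0.0000, 0.7071).
e_1·w_2 = 0.7071·(-1) + 0.0000·(-3) + 0.7071·4 = 2.1213.
u_2 = w_2 − 2.1213·e_1 = (-2.5000, -3.0000, 2.5000).
‖u_2‖ = 4.6368, so e_2 = (-0.5392, -0.6470, 0.5392).
e_1·w_3 = 0.7071·1 + 0.0000·(-4) + 0.7071·(-2) = -0.7071; e_2·w_3 = (-0.5392)·1 + (-0.6470)·(-4) + 0.5392·(-2) = 0.9705.
u_3 = w_3 + 0.7071·e_1 − 0.9705·e_2 = (2.0233, -3.3721, -2.0233).

u_3 = (2.0233, -3.3721, -2.0233)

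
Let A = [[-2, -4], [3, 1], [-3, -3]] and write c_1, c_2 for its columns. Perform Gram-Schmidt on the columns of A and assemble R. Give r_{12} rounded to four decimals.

c_1 = (-2, 3, -3); ‖c_1‖ = 4.6904, so q_1 = (-0.4264, 0.6396, -0.6396).
r_{12} = q_1·c_2 = 4.2640.

r_{12} = 4.2640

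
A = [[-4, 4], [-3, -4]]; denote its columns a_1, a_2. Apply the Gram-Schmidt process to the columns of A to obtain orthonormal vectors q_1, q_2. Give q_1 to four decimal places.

q_1 = (-0.8000, -0.6000)

a_1 = (-4, -3); ‖a_1‖ = 5.0000, so q_1 = (-0.8000, -0.6000).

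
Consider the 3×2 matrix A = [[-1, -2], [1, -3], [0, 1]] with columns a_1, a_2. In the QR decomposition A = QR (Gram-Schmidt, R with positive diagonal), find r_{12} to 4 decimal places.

a_1 = (-1, 1, 0); ‖a_1‖ = 1.4142, so q_1 = (-0.7071, 0.7071, 0.0000).
r_{12} = q_1·a_2 = -0.7071.

r_{12} = -0.7071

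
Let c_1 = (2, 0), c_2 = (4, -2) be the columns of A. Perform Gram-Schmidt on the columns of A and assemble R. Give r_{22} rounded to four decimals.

r_{22} = 2.0000

e_1 = c_1/‖c_1‖ = (2, 0)/2.0000 = (1.0000, 0.0000).
r_{12} = e_1·c_2 = 4.0000.
u_2 = c_2 − 4.0000·e_1 = (0.0000, -2.0000).
r_{22} = ‖u_2‖ = 2.0000.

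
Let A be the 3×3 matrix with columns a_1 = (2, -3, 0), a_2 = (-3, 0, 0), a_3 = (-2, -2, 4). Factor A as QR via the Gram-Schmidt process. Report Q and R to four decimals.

Q = [[0.5547, -0.8321, 0.0000], [-0.8321, -0.5547, 0.0000], [0.0000, 0.0000, 1.0000]], R = [[3.6056, -1.6641, 0.5547], [0.0000, 2.4962, 2.7735], [0.0000, 0.0000, 4.0000]]

a_1 = (2, -3, 0); ‖a_1‖ = 3.6056, so e_1 = (0.5547, -0.8321, 0.0000).
e_1·a_2 = 0.5547·(-3) + (-0.8321)·0 + 0.0000·0 = -1.6641.
u_2 = a_2 + 1.6641·e_1 = (-2.0769, -1.3846, 0.0000).
‖u_2‖ = 2.4962, so e_2 = (-0.8321, -0.5547, 0.0000).
e_1·a_3 = 0.5547·(-2) + (-0.8321)·(-2) + 0.0000·4 = 0.5547; e_2·a_3 = (-0.8321)·(-2) + (-0.5547)·(-2) + 0.0000·4 = 2.7735.
u_3 = a_3 − 0.5547·e_1 − 2.7735·e_2 = (0.0000, 0.0000, 4.0000).
‖u_3‖ = 4.0000, so e_3 = (0.0000, 0.0000, 1.0000).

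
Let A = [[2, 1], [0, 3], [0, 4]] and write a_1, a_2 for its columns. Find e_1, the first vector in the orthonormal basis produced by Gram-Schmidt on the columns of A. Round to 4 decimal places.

e_1 = (1.0000, 0.0000, 0.0000)

a_1 = (2, 0, 0); ‖a_1‖ = 2.0000, so e_1 = (1.0000, 0.0000, 0.0000).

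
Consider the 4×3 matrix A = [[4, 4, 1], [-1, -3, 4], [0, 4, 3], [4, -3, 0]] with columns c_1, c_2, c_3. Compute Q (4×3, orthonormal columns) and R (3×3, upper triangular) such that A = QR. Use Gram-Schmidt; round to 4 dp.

c_1 = (4, -1, 0, 4); ‖c_1‖ = 5.7446, so q_1 = (0.6963, -0.1741, 0.0000, 0.6963).
q_1·c_2 = 0.6963·4 + (-0.1741)·(-3) + 0.0000·4 + 0.6963·(-3) = 1.2185.
u_2 = c_2 − 1.2185·q_1 = (3.1515, -2.7879, 4.0000, -3.8485).
‖u_2‖ = 6.9653, so q_2 = (0.4525, -0.4003, 0.5743, -0.5525).
q_1·c_3 = 0.6963·1 + (-0.1741)·4 + 0.0000·3 + 0.6963·0 = 0.0000; q_2·c_3 = 0.4525·1 + (-0.4003)·4 + 0.5743·3 + (-0.5525)·0 = 0.5743.
u_3 = c_3 + 0.0000·q_1 − 0.5743·q_2 = (0.7402, 4.2299, 2.6702, 0.3173).
‖u_3‖ = 5.0666, so q_3 = (0.1461, 0.8349, 0.5270, 0.0626).

Q = [[0.6963, 0.4525, 0.1461], [-0.1741, -0.4003, 0.8349], [0.0000, 0.5743, 0.5270], [0.6963, -0.5525, 0.0626]], R = [[5.7446, 1.2185, 0.0000], [0.0000, 6.9653, 0.5743], [0.0000, 0.0000, 5.0666]]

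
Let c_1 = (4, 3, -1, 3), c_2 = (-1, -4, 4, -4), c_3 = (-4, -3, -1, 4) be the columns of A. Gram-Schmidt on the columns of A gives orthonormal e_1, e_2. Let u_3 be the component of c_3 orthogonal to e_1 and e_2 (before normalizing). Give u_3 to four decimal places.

u_3 = (-0.6136, -2.9247, 0.9971, 4.0753)

e_1 = c_1/‖c_1‖ = (4, 3, -1, 3)/5.9161 = (0.6761, 0.5071, -0.1690, 0.5071).
r_{12} = e_1·c_2 = -5.4090.
u_2 = c_2 + 5.4090·e_1 = (2.6571, -1.2571, 3.0857, -1.2571).
‖u_2‖ = 4.4433, so e_2 = (0.5980, -0.2829, 0.6945, -0.2829).
r_{13} = e_1·c_3 = -2.0284; r_{23} = e_2·c_3 = -3.3694.
u_3 = c_3 + 2.0284·e_1 + 3.3694·e_2 = (-0.6136, -2.9247, 0.9971, 4.0753).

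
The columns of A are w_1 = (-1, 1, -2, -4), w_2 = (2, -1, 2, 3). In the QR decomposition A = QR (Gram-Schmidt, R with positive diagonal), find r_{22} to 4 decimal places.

w_1 = (-1, 1, -2, -4); ‖w_1‖ = 4.6904, so q_1 = (-0.2132, 0.2132, -0.4264, -0.8528).
q_1·w_2 = (-0.2132)·2 + 0.2132·(-1) + (-0.4264)·2 + (-0.8528)·3 = -4.0508.
u_2 = w_2 + 4.0508·q_1 = (1.1364, -0.1364, 0.2727, -0.4545).
r_{22} = ‖u_2‖ = 1.2613.

r_{22} = 1.2613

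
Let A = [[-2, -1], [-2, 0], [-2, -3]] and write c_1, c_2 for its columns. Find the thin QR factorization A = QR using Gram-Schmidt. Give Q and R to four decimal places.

c_1 = (-2, -2, -2); ‖c_1‖ = 3.4641, so e_1 = (-0.5774, -0.5774, -0.5774).
e_1·c_2 = (-0.5774)·(-1) + (-0.5774)·0 + (-0.5774)·(-3) = 2.3094.
u_2 = c_2 − 2.3094·e_1 = (0.3333, 1.3333, -1.6667).
‖u_2‖ = 2.1602, so e_2 = (0.1543, 0.6172, -0.7715).

Q = [[-0.5774, 0.1543], [-0.5774, 0.6172], [-0.5774, -0.7715]], R = [[3.4641, 2.3094], [0.0000, 2.1602]]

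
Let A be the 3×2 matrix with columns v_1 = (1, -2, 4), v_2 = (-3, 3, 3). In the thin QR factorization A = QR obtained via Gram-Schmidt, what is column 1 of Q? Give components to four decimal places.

v_1 = (1, -2, 4); ‖v_1‖ = 4.5826, so e_1 = (0.2182, -0.4364, 0.8729).

e_1 = (0.2182, -0.4364, 0.8729)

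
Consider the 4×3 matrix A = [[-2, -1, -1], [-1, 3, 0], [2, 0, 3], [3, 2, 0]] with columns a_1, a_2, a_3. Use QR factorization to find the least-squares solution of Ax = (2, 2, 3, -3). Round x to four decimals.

x = (-1.3343, 0.2089, 1.7465)

a_1 = (-2, -1, 2, 3); ‖a_1‖ = 4.2426, so e_1 = (-0.4714, -0.2357, 0.4714, 0.7071).
e_1·a_2 = (-0.4714)·(-1) + (-0.2357)·3 + 0.4714·0 + 0.7071·2 = 1.1785.
u_2 = a_2 − 1.1785·e_1 = (-0.4444, 3.2778, -0.5556, 1.1667).
‖u_2‖ = 3.5512, so e_2 = (-0.1252, 0.9230, -0.1564, 0.3285).
e_1·a_3 = (-0.4714)·(-1) + (-0.2357)·0 + 0.4714·3 + 0.7071·0 = 1.8856; e_2·a_3 = (-0.1252)·(-1) + 0.9230·0 + (-0.1564)·3 + 0.3285·0 = -0.3442.
u_3 = a_3 − 1.8856·e_1 + 0.3442·e_2 = (-0.1542, 0.7621, 2.0573, -1.2203).
‖u_3‖ = 2.5152, so e_3 = (-0.0613, 0.3030, 0.8179, -0.4852).
Qᵀb = (-2.1213, 0.1408, 4.3928).
Back-substitute: x_3 = 4.3928/2.5152 = 1.7465.
x_2 = (0.1408 + 0.3442·1.7465)/3.5512 = 0.2089.
x_1 = (-2.1213 − 1.1785·0.2089 − 1.8856·1.7465)/4.2426 = -1.3343.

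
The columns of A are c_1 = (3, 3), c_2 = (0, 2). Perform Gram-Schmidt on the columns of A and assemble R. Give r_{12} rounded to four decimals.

r_{12} = 1.4142

c_1 = (3, 3); ‖c_1‖ = 4.2426, so q_1 = (0.7071, 0.7071).
r_{12} = q_1·c_2 = 1.4142.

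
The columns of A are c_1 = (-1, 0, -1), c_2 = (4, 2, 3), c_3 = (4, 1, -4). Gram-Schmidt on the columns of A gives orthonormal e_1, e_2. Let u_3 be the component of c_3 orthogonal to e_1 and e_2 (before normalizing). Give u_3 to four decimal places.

e_1 = c_1/‖c_1‖ = (-1, 0, -1)/1.4142 = (-0.7071, 0.0000, -0.7071).
r_{12} = e_1·c_2 = -4.9497.
u_2 = c_2 + 4.9497·e_1 = (0.5000, 2.0000, -0.5000).
‖u_2‖ = 2.1213, so e_2 = (0.2357, 0.9428, -0.2357).
r_{13} = e_1·c_3 = 0.0000; r_{23} = e_2·c_3 = 2.8284.
u_3 = c_3 + 0.0000·e_1 − 2.8284·e_2 = (3.3333, -1.6667, -3.3333).

u_3 = (3.3333, -1.6667, -3.3333)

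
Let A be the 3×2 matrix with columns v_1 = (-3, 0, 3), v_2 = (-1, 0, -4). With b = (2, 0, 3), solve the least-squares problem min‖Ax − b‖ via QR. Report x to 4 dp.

v_1 = (-3, 0, 3); ‖v_1‖ = 4.2426, so q_1 = (-0.7071, 0.0000, 0.7071).
q_1·v_2 = (-0.7071)·(-1) + 0.0000·0 + 0.7071·(-4) = -2.1213.
u_2 = v_2 + 2.1213·q_1 = (-2.5000, 0.0000, -2.5000).
‖u_2‖ = 3.5355, so q_2 = (-0.7071, 0.0000, -0.7071).
Qᵀb = (0.7071, -3.5355).
Back-substitute: x_2 = -3.5355/3.5355 = -1.0000.
x_1 = (0.7071 + 2.1213·(-1.0000))/4.2426 = -0.3333.

x = (-0.3333, -1.0000)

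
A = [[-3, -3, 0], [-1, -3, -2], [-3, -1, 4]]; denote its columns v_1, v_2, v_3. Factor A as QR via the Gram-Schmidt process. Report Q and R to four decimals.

v_1 = (-3, -1, -3); ‖v_1‖ = 4.3589, so q_1 = (-0.6882, -0.2294, -0.6882).
q_1·v_2 = (-0.6882)·(-3) + (-0.2294)·(-3) + (-0.6882)·(-1) = 3.4412.
u_2 = v_2 − 3.4412·q_1 = (-0.6316, -2.2105, 1.3684).
‖u_2‖ = 2.6754, so q_2 = (-0.2361, -0.8262, 0.5115).
q_1·v_3 = (-0.6882)·0 + (-0.2294)·(-2) + (-0.6882)·4 = -2.2942; q_2·v_3 = (-0.2361)·0 + (-0.8262)·(-2) + 0.5115·4 = 3.6984.
u_3 = v_3 + 2.2942·q_1 − 3.6984·q_2 = (-0.7059, 0.5294, 0.5294).
‖u_3‖ = 1.0290, so q_3 = (-0.6860, 0.5145, 0.5145).

Q = [[-0.6882, -0.2361, -0.6860], [-0.2294, -0.8262, 0.5145], [-0.6882, 0.5115, 0.5145]], R = [[4.3589, 3.4412, -2.2942], [0.0000, 2.6754, 3.6984], [0.0000, 0.0000, 1.0290]]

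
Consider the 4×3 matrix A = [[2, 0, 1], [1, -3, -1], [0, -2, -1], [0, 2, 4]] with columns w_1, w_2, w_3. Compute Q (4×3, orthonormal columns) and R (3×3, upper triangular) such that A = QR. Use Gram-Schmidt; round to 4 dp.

w_1 = (2, 1, 0, 0); ‖w_1‖ = 2.2361, so q_1 = (0.8944, 0.4472, 0.0000, 0.0000).
q_1·w_2 = 0.8944·0 + 0.4472·(-3) + 0.0000·(-2) + 0.0000·2 = -1.3416.
u_2 = w_2 + 1.3416·q_1 = (1.2000, -2.4000, -2.0000, 2.0000).
‖u_2‖ = 3.8987, so q_2 = (0.3078, -0.6156, -0.5130, 0.5130).
q_1·w_3 = 0.8944·1 + 0.4472·(-1) + 0.0000·(-1) + 0.0000·4 = 0.4472; q_2·w_3 = 0.3078·1 + (-0.6156)·(-1) + (-0.5130)·(-1) + 0.5130·4 = 3.4883.
u_3 = w_3 − 0.4472·q_1 − 3.4883·q_2 = (-0.4737, 0.9474, 0.7895, 2.2105).
‖u_3‖ = 2.5752, so q_3 = (-0.1839, 0.3679, 0.3066, 0.8584).

Q = [[0.8944, 0.3078, -0.1839], [0.4472, -0.6156, 0.3679], [0.0000, -0.5130, 0.3066], [0.0000, 0.5130, 0.8584]], R = [[2.2361, -1.3416, 0.4472], [0.0000, 3.8987, 3.4883], [0.0000, 0.0000, 2.5752]]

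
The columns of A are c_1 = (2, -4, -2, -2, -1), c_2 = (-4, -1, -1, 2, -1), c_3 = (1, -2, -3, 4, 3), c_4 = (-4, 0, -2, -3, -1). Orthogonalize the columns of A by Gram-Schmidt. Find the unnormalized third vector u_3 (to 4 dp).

c_1 = (2, -4, -2, -2, -1); ‖c_1‖ = 5.3852, so e_1 = (0.3714, -0.7428, -0.3714, -0.3714, -0.1857).
e_1·c_2 = 0.3714·(-4) + (-0.7428)·(-1) + (-0.3714)·(-1) + (-0.3714)·2 + (-0.1857)·(-1) = -0.9285.
u_2 = c_2 + 0.9285·e_1 = (-3.6552, -1.6897, -1.3448, 1.6552, -1.1724).
‖u_2‖ = 4.7051, so e_2 = (-0.7769, -0.3591, -0.2858, 0.3518, -0.2492).
e_1·c_3 = 0.3714·1 + (-0.7428)·(-2) + (-0.3714)·(-3) + (-0.3714)·4 + (-0.1857)·3 = 0.9285; e_2·c_3 = (-0.7769)·1 + (-0.3591)·(-2) + (-0.2858)·(-3) + 0.3518·4 + (-0.2492)·3 = 1.4584.
u_3 = c_3 − 0.9285·e_1 − 1.4584·e_2 = (1.7882, -0.7866, -2.2383, 3.8318, 3.5358).

u_3 = (1.7882, -0.7866, -2.2383, 3.8318, 3.5358)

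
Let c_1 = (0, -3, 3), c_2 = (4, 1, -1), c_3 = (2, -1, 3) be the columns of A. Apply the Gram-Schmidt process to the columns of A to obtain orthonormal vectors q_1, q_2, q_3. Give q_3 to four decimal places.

q_3 = (0.0000, 0.7071, 0.7071)

c_1 = (0, -3, 3); ‖c_1‖ = 4.2426, so q_1 = (0.0000, -0.7071, 0.7071).
q_1·c_2 = 0.0000·4 + (-0.7071)·1 + 0.7071·(-1) = -1.4142.
u_2 = c_2 + 1.4142·q_1 = (4.0000, 0.0000, 0.0000).
‖u_2‖ = 4.0000, so q_2 = (1.0000, 0.0000, 0.0000).
q_1·c_3 = 0.0000·2 + (-0.7071)·(-1) + 0.7071·3 = 2.8284; q_2·c_3 = 1.0000·2 + (0.0000)·(-1) + 0.0000·3 = 2.0000.
u_3 = c_3 − 2.8284·q_1 − 2.0000·q_2 = (0.0000, 1.0000, 1.0000).
‖u_3‖ = 1.4142, so q_3 = (0.0000, 0.7071, 0.7071).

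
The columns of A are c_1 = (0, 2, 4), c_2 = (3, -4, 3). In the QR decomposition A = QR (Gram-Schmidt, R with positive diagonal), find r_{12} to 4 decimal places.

r_{12} = 0.8944

c_1 = (0, 2, 4); ‖c_1‖ = 4.4721, so q_1 = (0.0000, 0.4472, 0.8944).
r_{12} = q_1·c_2 = 0.8944.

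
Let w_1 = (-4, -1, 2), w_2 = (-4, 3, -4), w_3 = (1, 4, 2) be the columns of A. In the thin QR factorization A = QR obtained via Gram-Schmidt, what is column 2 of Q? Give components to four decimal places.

e_2 = (-0.4830, 0.5132, -0.7094)

w_1 = (-4, -1, 2); ‖w_1‖ = 4.5826, so e_1 = (-0.8729, -0.2182, 0.4364).
e_1·w_2 = (-0.8729)·(-4) + (-0.2182)·3 + 0.4364·(-4) = 1.0911.
u_2 = w_2 − 1.0911·e_1 = (-3.0476, 3.2381, -4.4762).
‖u_2‖ = 6.3095, so e_2 = (-0.4830, 0.5132, -0.7094).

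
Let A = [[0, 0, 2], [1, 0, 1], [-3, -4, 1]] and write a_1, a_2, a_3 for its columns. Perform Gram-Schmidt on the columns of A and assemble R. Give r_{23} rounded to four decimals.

r_{23} = -1.2649

e_1 = a_1/‖a_1‖ = (0, 1, -3)/3.1623 = (0.0000, 0.3162, -0.9487).
r_{12} = e_1·a_2 = 3.7947.
u_2 = a_2 − 3.7947·e_1 = (0.0000, -1.2000, -0.4000).
‖u_2‖ = 1.2649, so e_2 = (0.0000, -0.9487, -0.3162).
r_{23} = e_2·a_3 = -1.2649.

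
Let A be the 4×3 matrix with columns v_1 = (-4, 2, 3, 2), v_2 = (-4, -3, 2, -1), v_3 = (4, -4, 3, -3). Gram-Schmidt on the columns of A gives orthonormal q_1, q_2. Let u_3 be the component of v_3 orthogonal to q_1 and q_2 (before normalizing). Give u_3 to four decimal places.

u_3 = (2.7859, -0.5025, 4.4887, -0.6587)

v_1 = (-4, 2, 3, 2); ‖v_1‖ = 5.7446, so q_1 = (-0.6963, 0.3482, 0.5222, 0.3482).
q_1·v_2 = (-0.6963)·(-4) + 0.3482·(-3) + 0.5222·2 + 0.3482·(-1) = 2.4371.
u_2 = v_2 − 2.4371·q_1 = (-2.3030, -3.8485, 0.7273, -1.8485).
‖u_2‖ = 4.9052, so q_2 = (-0.4695, -0.7846, 0.1483, -0.3768).
q_1·v_3 = (-0.6963)·4 + 0.3482·(-4) + 0.5222·3 + 0.3482·(-3) = -3.6556; q_2·v_3 = (-0.4695)·4 + (-0.7846)·(-4) + 0.1483·3 + (-0.3768)·(-3) = 2.8356.
u_3 = v_3 + 3.6556·q_1 − 2.8356·q_2 = (2.7859, -0.5025, 4.4887, -0.6587).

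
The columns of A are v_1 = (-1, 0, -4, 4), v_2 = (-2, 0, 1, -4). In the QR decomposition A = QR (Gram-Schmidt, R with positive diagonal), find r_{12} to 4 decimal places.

r_{12} = -3.1334

e_1 = v_1/‖v_1‖ = (-1, 0, -4, 4)/5.7446 = (-0.1741, 0.0000, -0.6963, 0.6963).
r_{12} = e_1·v_2 = -3.1334.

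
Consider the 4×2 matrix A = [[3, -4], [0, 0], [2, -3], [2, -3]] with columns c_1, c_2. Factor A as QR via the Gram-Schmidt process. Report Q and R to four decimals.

Q = [[0.7276, 0.6860], [0.0000, 0.0000], [0.4851, -0.5145], [0.4851, -0.5145]], R = [[4.1231, -5.8209], [0.0000, 0.3430]]

c_1 = (3, 0, 2, 2); ‖c_1‖ = 4.1231, so q_1 = (0.7276, 0.0000, 0.4851, 0.4851).
q_1·c_2 = 0.7276·(-4) + 0.0000·0 + 0.4851·(-3) + 0.4851·(-3) = -5.8209.
u_2 = c_2 + 5.8209·q_1 = (0.2353, 0.0000, -0.1765, -0.1765).
‖u_2‖ = 0.3430, so q_2 = (0.6860, 0.0000, -0.5145, -0.5145).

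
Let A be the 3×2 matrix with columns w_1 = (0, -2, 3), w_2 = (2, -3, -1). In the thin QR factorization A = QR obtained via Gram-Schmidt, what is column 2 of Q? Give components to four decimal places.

q_2 = (0.5482, -0.6959, -0.4639)

w_1 = (0, -2, 3); ‖w_1‖ = 3.6056, so q_1 = (0.0000, -0.5547, 0.8321).
q_1·w_2 = 0.0000·2 + (-0.5547)·(-3) + 0.8321·(-1) = 0.8321.
u_2 = w_2 − 0.8321·q_1 = (2.0000, -2.5385, -1.6923).
‖u_2‖ = 3.6480, so q_2 = (0.5482, -0.6959, -0.4639).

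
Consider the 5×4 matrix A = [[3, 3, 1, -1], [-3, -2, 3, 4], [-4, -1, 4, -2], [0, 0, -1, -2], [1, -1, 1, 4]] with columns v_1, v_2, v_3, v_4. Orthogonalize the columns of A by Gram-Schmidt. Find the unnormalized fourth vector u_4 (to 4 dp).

v_1 = (3, -3, -4, 0, 1); ‖v_1‖ = 5.9161, so q_1 = (0.5071, -0.5071, -0.6761, 0.0000, 0.1690).
q_1·v_2 = 0.5071·3 + (-0.5071)·(-2) + (-0.6761)·(-1) + 0.0000·0 + 0.1690·(-1) = 3.0426.
u_2 = v_2 − 3.0426·q_1 = (1.4571, -0.4571, 1.0571, 0.0000, -1.5143).
‖u_2‖ = 2.3964, so q_2 = (0.6080, -0.1908, 0.4411, 0.0000, -0.6319).
q_1·v_3 = 0.5071·1 + (-0.5071)·3 + (-0.6761)·4 + 0.0000·(-1) + 0.1690·1 = -3.5496; q_2·v_3 = 0.6080·1 + (-0.1908)·3 + 0.4411·4 + 0.0000·(-1) + (-0.6319)·1 = 1.1684.
u_3 = v_3 + 3.5496·q_1 − 1.1684·q_2 = (2.0896, 1.4229, 1.0846, -1.0000, 2.3383).
‖u_3‖ = 3.7463, so q_3 = (0.5578, 0.3798, 0.2895, -0.2669, 0.6242).
q_1·v_4 = 0.5071·(-1) + (-0.5071)·4 + (-0.6761)·(-2) + 0.0000·(-2) + 0.1690·4 = -0.5071; q_2·v_4 = 0.6080·(-1) + (-0.1908)·4 + 0.4411·(-2) + 0.0000·(-2) + (-0.6319)·4 = -4.7809; q_3·v_4 = 0.5578·(-1) + 0.3798·4 + 0.2895·(-2) + (-0.2669)·(-2) + 0.6242·4 = 3.4130.
u_4 = v_4 + 0.5071·q_1 + 4.7809·q_2 − 3.4130·q_3 = (0.2605, 1.5346, -1.2219, -1.0890, -1.0656).

u_4 = (0.2605, 1.5346, -1.2219, -1.0890, -1.0656)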